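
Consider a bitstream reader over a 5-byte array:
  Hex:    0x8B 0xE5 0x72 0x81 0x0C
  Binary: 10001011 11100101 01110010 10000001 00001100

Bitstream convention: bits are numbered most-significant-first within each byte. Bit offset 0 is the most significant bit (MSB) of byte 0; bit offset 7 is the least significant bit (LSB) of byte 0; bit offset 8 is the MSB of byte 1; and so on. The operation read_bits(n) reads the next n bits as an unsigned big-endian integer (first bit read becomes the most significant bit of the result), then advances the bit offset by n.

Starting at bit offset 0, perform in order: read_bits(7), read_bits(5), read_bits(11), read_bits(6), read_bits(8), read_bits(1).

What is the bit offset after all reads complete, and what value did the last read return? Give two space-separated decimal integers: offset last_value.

Answer: 38 1

Derivation:
Read 1: bits[0:7] width=7 -> value=69 (bin 1000101); offset now 7 = byte 0 bit 7; 33 bits remain
Read 2: bits[7:12] width=5 -> value=30 (bin 11110); offset now 12 = byte 1 bit 4; 28 bits remain
Read 3: bits[12:23] width=11 -> value=697 (bin 01010111001); offset now 23 = byte 2 bit 7; 17 bits remain
Read 4: bits[23:29] width=6 -> value=16 (bin 010000); offset now 29 = byte 3 bit 5; 11 bits remain
Read 5: bits[29:37] width=8 -> value=33 (bin 00100001); offset now 37 = byte 4 bit 5; 3 bits remain
Read 6: bits[37:38] width=1 -> value=1 (bin 1); offset now 38 = byte 4 bit 6; 2 bits remain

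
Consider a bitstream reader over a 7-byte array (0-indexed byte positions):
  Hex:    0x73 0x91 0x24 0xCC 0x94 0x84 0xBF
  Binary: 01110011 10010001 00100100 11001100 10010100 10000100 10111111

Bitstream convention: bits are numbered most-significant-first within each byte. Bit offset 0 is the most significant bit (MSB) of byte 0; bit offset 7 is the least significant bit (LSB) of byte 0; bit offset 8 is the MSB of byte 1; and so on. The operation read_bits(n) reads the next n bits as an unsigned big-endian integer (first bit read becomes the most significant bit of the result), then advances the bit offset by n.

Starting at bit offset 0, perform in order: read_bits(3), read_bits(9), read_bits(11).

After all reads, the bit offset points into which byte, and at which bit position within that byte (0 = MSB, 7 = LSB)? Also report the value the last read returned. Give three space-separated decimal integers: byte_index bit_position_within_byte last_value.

Answer: 2 7 146

Derivation:
Read 1: bits[0:3] width=3 -> value=3 (bin 011); offset now 3 = byte 0 bit 3; 53 bits remain
Read 2: bits[3:12] width=9 -> value=313 (bin 100111001); offset now 12 = byte 1 bit 4; 44 bits remain
Read 3: bits[12:23] width=11 -> value=146 (bin 00010010010); offset now 23 = byte 2 bit 7; 33 bits remain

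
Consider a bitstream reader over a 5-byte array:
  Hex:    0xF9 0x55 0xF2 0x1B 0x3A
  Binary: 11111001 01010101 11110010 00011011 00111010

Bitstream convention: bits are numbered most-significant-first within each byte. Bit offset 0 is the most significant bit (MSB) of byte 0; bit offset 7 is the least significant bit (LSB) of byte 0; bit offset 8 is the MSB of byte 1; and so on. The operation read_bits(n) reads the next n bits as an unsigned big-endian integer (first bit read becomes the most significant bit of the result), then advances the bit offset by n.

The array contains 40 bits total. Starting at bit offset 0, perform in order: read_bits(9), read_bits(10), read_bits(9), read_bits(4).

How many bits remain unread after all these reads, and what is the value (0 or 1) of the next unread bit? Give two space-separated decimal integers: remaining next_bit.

Answer: 8 0

Derivation:
Read 1: bits[0:9] width=9 -> value=498 (bin 111110010); offset now 9 = byte 1 bit 1; 31 bits remain
Read 2: bits[9:19] width=10 -> value=687 (bin 1010101111); offset now 19 = byte 2 bit 3; 21 bits remain
Read 3: bits[19:28] width=9 -> value=289 (bin 100100001); offset now 28 = byte 3 bit 4; 12 bits remain
Read 4: bits[28:32] width=4 -> value=11 (bin 1011); offset now 32 = byte 4 bit 0; 8 bits remain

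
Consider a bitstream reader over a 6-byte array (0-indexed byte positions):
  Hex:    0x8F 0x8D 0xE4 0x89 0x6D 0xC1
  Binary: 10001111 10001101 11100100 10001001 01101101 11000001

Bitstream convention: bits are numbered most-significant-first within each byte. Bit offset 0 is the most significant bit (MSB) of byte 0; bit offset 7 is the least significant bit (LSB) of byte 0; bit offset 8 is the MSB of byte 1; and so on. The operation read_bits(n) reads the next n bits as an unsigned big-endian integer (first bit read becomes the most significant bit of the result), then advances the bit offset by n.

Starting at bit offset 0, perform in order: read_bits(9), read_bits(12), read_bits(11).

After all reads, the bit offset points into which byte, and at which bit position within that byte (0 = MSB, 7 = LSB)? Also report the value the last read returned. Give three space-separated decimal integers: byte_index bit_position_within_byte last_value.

Read 1: bits[0:9] width=9 -> value=287 (bin 100011111); offset now 9 = byte 1 bit 1; 39 bits remain
Read 2: bits[9:21] width=12 -> value=444 (bin 000110111100); offset now 21 = byte 2 bit 5; 27 bits remain
Read 3: bits[21:32] width=11 -> value=1161 (bin 10010001001); offset now 32 = byte 4 bit 0; 16 bits remain

Answer: 4 0 1161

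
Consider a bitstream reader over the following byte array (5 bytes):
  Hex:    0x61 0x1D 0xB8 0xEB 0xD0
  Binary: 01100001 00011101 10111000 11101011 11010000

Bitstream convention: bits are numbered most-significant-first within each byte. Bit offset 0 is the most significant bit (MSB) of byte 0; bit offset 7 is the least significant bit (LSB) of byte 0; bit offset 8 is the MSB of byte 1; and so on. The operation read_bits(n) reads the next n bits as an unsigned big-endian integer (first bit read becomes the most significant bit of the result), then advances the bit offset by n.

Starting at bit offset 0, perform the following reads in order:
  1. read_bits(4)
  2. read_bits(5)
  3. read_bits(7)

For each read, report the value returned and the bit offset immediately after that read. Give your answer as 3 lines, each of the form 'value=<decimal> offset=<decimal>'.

Answer: value=6 offset=4
value=2 offset=9
value=29 offset=16

Derivation:
Read 1: bits[0:4] width=4 -> value=6 (bin 0110); offset now 4 = byte 0 bit 4; 36 bits remain
Read 2: bits[4:9] width=5 -> value=2 (bin 00010); offset now 9 = byte 1 bit 1; 31 bits remain
Read 3: bits[9:16] width=7 -> value=29 (bin 0011101); offset now 16 = byte 2 bit 0; 24 bits remain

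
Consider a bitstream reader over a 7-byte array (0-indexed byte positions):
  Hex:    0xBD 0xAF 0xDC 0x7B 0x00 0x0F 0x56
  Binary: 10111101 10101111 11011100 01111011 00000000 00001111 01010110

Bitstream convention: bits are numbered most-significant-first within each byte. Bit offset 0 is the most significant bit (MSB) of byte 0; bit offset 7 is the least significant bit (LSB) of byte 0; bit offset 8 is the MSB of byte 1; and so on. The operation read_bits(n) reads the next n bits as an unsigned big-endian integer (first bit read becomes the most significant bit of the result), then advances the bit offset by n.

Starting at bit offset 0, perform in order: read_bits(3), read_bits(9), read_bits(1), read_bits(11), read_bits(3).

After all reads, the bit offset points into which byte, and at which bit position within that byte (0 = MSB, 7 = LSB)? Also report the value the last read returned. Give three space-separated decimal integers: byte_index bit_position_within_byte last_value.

Read 1: bits[0:3] width=3 -> value=5 (bin 101); offset now 3 = byte 0 bit 3; 53 bits remain
Read 2: bits[3:12] width=9 -> value=474 (bin 111011010); offset now 12 = byte 1 bit 4; 44 bits remain
Read 3: bits[12:13] width=1 -> value=1 (bin 1); offset now 13 = byte 1 bit 5; 43 bits remain
Read 4: bits[13:24] width=11 -> value=2012 (bin 11111011100); offset now 24 = byte 3 bit 0; 32 bits remain
Read 5: bits[24:27] width=3 -> value=3 (bin 011); offset now 27 = byte 3 bit 3; 29 bits remain

Answer: 3 3 3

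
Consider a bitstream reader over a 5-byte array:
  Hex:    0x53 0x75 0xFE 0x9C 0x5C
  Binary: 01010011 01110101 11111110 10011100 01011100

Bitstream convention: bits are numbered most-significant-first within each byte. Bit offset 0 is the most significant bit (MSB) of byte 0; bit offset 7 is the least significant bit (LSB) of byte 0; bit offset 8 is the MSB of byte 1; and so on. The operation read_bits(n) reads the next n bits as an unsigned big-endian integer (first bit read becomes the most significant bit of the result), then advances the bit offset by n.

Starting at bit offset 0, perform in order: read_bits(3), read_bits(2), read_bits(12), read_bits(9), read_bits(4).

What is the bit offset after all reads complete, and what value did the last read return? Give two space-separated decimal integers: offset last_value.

Answer: 30 7

Derivation:
Read 1: bits[0:3] width=3 -> value=2 (bin 010); offset now 3 = byte 0 bit 3; 37 bits remain
Read 2: bits[3:5] width=2 -> value=2 (bin 10); offset now 5 = byte 0 bit 5; 35 bits remain
Read 3: bits[5:17] width=12 -> value=1771 (bin 011011101011); offset now 17 = byte 2 bit 1; 23 bits remain
Read 4: bits[17:26] width=9 -> value=506 (bin 111111010); offset now 26 = byte 3 bit 2; 14 bits remain
Read 5: bits[26:30] width=4 -> value=7 (bin 0111); offset now 30 = byte 3 bit 6; 10 bits remain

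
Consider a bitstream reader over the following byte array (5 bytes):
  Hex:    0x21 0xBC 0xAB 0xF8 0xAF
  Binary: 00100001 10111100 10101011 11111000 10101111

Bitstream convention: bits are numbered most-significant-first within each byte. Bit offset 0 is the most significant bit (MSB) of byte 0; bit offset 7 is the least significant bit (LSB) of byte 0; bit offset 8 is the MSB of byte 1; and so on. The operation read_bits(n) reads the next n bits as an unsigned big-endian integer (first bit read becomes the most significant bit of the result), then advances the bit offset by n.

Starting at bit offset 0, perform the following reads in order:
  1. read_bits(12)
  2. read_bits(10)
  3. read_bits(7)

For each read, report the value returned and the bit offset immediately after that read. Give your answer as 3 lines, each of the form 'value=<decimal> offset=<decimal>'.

Answer: value=539 offset=12
value=810 offset=22
value=127 offset=29

Derivation:
Read 1: bits[0:12] width=12 -> value=539 (bin 001000011011); offset now 12 = byte 1 bit 4; 28 bits remain
Read 2: bits[12:22] width=10 -> value=810 (bin 1100101010); offset now 22 = byte 2 bit 6; 18 bits remain
Read 3: bits[22:29] width=7 -> value=127 (bin 1111111); offset now 29 = byte 3 bit 5; 11 bits remain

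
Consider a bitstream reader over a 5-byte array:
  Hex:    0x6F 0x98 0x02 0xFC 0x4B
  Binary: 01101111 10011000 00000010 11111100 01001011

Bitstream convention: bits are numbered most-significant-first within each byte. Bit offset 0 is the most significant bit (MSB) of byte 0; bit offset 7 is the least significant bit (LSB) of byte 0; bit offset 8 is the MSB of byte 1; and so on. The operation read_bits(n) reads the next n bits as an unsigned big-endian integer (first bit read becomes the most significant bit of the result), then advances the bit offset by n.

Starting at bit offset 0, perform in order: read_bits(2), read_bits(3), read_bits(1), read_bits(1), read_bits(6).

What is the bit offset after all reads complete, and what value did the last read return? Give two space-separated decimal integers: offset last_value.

Answer: 13 51

Derivation:
Read 1: bits[0:2] width=2 -> value=1 (bin 01); offset now 2 = byte 0 bit 2; 38 bits remain
Read 2: bits[2:5] width=3 -> value=5 (bin 101); offset now 5 = byte 0 bit 5; 35 bits remain
Read 3: bits[5:6] width=1 -> value=1 (bin 1); offset now 6 = byte 0 bit 6; 34 bits remain
Read 4: bits[6:7] width=1 -> value=1 (bin 1); offset now 7 = byte 0 bit 7; 33 bits remain
Read 5: bits[7:13] width=6 -> value=51 (bin 110011); offset now 13 = byte 1 bit 5; 27 bits remain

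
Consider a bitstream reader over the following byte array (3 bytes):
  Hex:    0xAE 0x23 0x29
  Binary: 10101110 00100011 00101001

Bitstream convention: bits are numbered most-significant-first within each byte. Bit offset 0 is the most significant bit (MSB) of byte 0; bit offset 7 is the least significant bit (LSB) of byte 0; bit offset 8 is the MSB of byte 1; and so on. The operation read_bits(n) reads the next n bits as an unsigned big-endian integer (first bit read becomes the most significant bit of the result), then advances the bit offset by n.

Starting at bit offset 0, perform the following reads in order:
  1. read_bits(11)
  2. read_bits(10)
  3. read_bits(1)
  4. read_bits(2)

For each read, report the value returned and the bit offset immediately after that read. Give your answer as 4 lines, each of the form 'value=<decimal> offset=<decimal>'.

Read 1: bits[0:11] width=11 -> value=1393 (bin 10101110001); offset now 11 = byte 1 bit 3; 13 bits remain
Read 2: bits[11:21] width=10 -> value=101 (bin 0001100101); offset now 21 = byte 2 bit 5; 3 bits remain
Read 3: bits[21:22] width=1 -> value=0 (bin 0); offset now 22 = byte 2 bit 6; 2 bits remain
Read 4: bits[22:24] width=2 -> value=1 (bin 01); offset now 24 = byte 3 bit 0; 0 bits remain

Answer: value=1393 offset=11
value=101 offset=21
value=0 offset=22
value=1 offset=24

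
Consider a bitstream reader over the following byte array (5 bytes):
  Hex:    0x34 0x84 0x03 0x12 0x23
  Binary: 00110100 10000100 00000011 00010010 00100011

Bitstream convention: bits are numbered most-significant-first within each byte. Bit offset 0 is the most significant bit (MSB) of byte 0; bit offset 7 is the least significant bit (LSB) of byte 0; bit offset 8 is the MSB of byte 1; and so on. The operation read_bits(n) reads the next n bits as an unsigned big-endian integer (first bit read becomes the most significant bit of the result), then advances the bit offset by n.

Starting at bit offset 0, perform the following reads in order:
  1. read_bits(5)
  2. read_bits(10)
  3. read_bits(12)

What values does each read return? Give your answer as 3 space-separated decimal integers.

Answer: 6 578 24

Derivation:
Read 1: bits[0:5] width=5 -> value=6 (bin 00110); offset now 5 = byte 0 bit 5; 35 bits remain
Read 2: bits[5:15] width=10 -> value=578 (bin 1001000010); offset now 15 = byte 1 bit 7; 25 bits remain
Read 3: bits[15:27] width=12 -> value=24 (bin 000000011000); offset now 27 = byte 3 bit 3; 13 bits remain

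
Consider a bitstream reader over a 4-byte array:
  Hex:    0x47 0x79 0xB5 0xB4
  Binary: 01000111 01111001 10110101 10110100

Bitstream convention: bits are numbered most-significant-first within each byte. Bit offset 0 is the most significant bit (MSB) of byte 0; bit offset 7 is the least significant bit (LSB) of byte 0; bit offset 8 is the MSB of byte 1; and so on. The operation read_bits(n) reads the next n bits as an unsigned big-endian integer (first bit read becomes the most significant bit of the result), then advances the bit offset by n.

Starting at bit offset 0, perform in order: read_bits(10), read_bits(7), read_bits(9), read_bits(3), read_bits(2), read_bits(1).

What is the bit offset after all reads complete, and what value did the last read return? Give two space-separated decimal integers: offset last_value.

Read 1: bits[0:10] width=10 -> value=285 (bin 0100011101); offset now 10 = byte 1 bit 2; 22 bits remain
Read 2: bits[10:17] width=7 -> value=115 (bin 1110011); offset now 17 = byte 2 bit 1; 15 bits remain
Read 3: bits[17:26] width=9 -> value=214 (bin 011010110); offset now 26 = byte 3 bit 2; 6 bits remain
Read 4: bits[26:29] width=3 -> value=6 (bin 110); offset now 29 = byte 3 bit 5; 3 bits remain
Read 5: bits[29:31] width=2 -> value=2 (bin 10); offset now 31 = byte 3 bit 7; 1 bits remain
Read 6: bits[31:32] width=1 -> value=0 (bin 0); offset now 32 = byte 4 bit 0; 0 bits remain

Answer: 32 0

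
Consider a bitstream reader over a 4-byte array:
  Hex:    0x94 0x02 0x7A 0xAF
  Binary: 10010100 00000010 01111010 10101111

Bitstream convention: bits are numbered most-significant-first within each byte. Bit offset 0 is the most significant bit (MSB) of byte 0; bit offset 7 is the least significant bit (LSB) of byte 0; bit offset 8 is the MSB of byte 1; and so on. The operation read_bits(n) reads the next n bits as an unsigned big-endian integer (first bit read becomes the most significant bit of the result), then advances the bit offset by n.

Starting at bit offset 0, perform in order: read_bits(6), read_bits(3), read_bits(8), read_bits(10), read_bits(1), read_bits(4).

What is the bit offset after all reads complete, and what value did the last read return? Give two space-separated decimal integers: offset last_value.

Answer: 32 15

Derivation:
Read 1: bits[0:6] width=6 -> value=37 (bin 100101); offset now 6 = byte 0 bit 6; 26 bits remain
Read 2: bits[6:9] width=3 -> value=0 (bin 000); offset now 9 = byte 1 bit 1; 23 bits remain
Read 3: bits[9:17] width=8 -> value=4 (bin 00000100); offset now 17 = byte 2 bit 1; 15 bits remain
Read 4: bits[17:27] width=10 -> value=981 (bin 1111010101); offset now 27 = byte 3 bit 3; 5 bits remain
Read 5: bits[27:28] width=1 -> value=0 (bin 0); offset now 28 = byte 3 bit 4; 4 bits remain
Read 6: bits[28:32] width=4 -> value=15 (bin 1111); offset now 32 = byte 4 bit 0; 0 bits remain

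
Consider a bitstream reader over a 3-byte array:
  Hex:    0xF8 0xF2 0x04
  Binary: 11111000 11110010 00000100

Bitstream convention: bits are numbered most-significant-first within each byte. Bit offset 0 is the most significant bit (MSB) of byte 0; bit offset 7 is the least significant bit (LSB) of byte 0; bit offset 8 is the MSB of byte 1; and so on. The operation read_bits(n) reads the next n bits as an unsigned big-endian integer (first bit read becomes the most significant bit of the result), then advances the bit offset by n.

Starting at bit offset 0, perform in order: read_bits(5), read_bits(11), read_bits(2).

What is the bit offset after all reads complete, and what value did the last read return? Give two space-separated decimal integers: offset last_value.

Answer: 18 0

Derivation:
Read 1: bits[0:5] width=5 -> value=31 (bin 11111); offset now 5 = byte 0 bit 5; 19 bits remain
Read 2: bits[5:16] width=11 -> value=242 (bin 00011110010); offset now 16 = byte 2 bit 0; 8 bits remain
Read 3: bits[16:18] width=2 -> value=0 (bin 00); offset now 18 = byte 2 bit 2; 6 bits remain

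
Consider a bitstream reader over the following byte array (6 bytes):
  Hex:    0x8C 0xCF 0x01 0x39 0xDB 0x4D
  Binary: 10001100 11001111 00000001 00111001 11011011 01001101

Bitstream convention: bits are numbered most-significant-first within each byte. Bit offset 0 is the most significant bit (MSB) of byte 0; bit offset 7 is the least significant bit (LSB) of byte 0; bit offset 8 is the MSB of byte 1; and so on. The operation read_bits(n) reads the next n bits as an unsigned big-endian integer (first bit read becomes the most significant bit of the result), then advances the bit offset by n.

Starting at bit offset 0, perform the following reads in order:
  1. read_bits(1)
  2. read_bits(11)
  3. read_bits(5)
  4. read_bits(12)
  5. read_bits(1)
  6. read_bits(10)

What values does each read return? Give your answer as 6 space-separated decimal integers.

Answer: 1 204 30 39 0 475

Derivation:
Read 1: bits[0:1] width=1 -> value=1 (bin 1); offset now 1 = byte 0 bit 1; 47 bits remain
Read 2: bits[1:12] width=11 -> value=204 (bin 00011001100); offset now 12 = byte 1 bit 4; 36 bits remain
Read 3: bits[12:17] width=5 -> value=30 (bin 11110); offset now 17 = byte 2 bit 1; 31 bits remain
Read 4: bits[17:29] width=12 -> value=39 (bin 000000100111); offset now 29 = byte 3 bit 5; 19 bits remain
Read 5: bits[29:30] width=1 -> value=0 (bin 0); offset now 30 = byte 3 bit 6; 18 bits remain
Read 6: bits[30:40] width=10 -> value=475 (bin 0111011011); offset now 40 = byte 5 bit 0; 8 bits remain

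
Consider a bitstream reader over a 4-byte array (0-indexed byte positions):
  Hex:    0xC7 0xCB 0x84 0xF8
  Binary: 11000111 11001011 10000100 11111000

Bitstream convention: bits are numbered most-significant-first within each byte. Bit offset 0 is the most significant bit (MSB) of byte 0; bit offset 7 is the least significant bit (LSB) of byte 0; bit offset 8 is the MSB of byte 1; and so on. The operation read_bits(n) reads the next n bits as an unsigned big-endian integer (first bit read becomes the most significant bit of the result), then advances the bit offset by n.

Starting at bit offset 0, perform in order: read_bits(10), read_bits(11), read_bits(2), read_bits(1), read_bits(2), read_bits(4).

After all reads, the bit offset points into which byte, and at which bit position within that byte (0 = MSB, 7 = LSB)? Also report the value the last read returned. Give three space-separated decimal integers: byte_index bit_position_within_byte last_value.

Answer: 3 6 14

Derivation:
Read 1: bits[0:10] width=10 -> value=799 (bin 1100011111); offset now 10 = byte 1 bit 2; 22 bits remain
Read 2: bits[10:21] width=11 -> value=368 (bin 00101110000); offset now 21 = byte 2 bit 5; 11 bits remain
Read 3: bits[21:23] width=2 -> value=2 (bin 10); offset now 23 = byte 2 bit 7; 9 bits remain
Read 4: bits[23:24] width=1 -> value=0 (bin 0); offset now 24 = byte 3 bit 0; 8 bits remain
Read 5: bits[24:26] width=2 -> value=3 (bin 11); offset now 26 = byte 3 bit 2; 6 bits remain
Read 6: bits[26:30] width=4 -> value=14 (bin 1110); offset now 30 = byte 3 bit 6; 2 bits remain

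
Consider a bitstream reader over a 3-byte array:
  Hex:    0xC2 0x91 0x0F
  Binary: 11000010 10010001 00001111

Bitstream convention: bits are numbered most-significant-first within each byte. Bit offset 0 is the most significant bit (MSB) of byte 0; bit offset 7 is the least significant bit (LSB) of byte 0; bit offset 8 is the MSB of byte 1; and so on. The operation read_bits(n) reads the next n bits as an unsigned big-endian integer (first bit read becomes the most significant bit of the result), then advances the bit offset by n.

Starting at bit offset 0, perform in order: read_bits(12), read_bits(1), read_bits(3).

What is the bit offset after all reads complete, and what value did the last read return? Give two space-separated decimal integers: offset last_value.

Read 1: bits[0:12] width=12 -> value=3113 (bin 110000101001); offset now 12 = byte 1 bit 4; 12 bits remain
Read 2: bits[12:13] width=1 -> value=0 (bin 0); offset now 13 = byte 1 bit 5; 11 bits remain
Read 3: bits[13:16] width=3 -> value=1 (bin 001); offset now 16 = byte 2 bit 0; 8 bits remain

Answer: 16 1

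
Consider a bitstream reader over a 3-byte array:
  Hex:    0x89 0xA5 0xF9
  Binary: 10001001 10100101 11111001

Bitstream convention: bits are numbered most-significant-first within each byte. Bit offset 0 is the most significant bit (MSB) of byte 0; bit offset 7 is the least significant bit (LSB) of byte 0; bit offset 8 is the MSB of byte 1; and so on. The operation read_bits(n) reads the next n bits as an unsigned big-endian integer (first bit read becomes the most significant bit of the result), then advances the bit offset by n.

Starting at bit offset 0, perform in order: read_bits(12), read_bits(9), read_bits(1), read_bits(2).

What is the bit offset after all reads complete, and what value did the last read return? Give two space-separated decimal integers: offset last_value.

Read 1: bits[0:12] width=12 -> value=2202 (bin 100010011010); offset now 12 = byte 1 bit 4; 12 bits remain
Read 2: bits[12:21] width=9 -> value=191 (bin 010111111); offset now 21 = byte 2 bit 5; 3 bits remain
Read 3: bits[21:22] width=1 -> value=0 (bin 0); offset now 22 = byte 2 bit 6; 2 bits remain
Read 4: bits[22:24] width=2 -> value=1 (bin 01); offset now 24 = byte 3 bit 0; 0 bits remain

Answer: 24 1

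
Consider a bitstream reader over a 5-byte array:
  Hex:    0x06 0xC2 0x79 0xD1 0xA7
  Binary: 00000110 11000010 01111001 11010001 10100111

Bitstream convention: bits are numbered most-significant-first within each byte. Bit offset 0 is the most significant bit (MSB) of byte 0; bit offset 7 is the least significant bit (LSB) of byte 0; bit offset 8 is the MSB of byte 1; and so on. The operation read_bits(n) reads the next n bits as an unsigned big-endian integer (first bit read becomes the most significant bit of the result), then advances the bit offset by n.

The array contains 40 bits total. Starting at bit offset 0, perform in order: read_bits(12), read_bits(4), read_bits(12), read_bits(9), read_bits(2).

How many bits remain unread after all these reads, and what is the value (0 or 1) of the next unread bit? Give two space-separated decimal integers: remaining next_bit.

Read 1: bits[0:12] width=12 -> value=108 (bin 000001101100); offset now 12 = byte 1 bit 4; 28 bits remain
Read 2: bits[12:16] width=4 -> value=2 (bin 0010); offset now 16 = byte 2 bit 0; 24 bits remain
Read 3: bits[16:28] width=12 -> value=1949 (bin 011110011101); offset now 28 = byte 3 bit 4; 12 bits remain
Read 4: bits[28:37] width=9 -> value=52 (bin 000110100); offset now 37 = byte 4 bit 5; 3 bits remain
Read 5: bits[37:39] width=2 -> value=3 (bin 11); offset now 39 = byte 4 bit 7; 1 bits remain

Answer: 1 1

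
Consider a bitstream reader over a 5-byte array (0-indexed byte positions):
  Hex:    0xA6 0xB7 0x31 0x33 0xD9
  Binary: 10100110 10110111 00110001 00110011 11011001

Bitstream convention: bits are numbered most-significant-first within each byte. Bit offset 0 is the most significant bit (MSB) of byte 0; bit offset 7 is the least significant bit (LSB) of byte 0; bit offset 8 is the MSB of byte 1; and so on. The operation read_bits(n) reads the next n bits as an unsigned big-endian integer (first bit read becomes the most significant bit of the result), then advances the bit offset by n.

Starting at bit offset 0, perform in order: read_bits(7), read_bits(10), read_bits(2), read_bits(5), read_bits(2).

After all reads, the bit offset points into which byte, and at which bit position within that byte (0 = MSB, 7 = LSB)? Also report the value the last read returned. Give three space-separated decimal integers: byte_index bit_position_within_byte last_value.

Read 1: bits[0:7] width=7 -> value=83 (bin 1010011); offset now 7 = byte 0 bit 7; 33 bits remain
Read 2: bits[7:17] width=10 -> value=366 (bin 0101101110); offset now 17 = byte 2 bit 1; 23 bits remain
Read 3: bits[17:19] width=2 -> value=1 (bin 01); offset now 19 = byte 2 bit 3; 21 bits remain
Read 4: bits[19:24] width=5 -> value=17 (bin 10001); offset now 24 = byte 3 bit 0; 16 bits remain
Read 5: bits[24:26] width=2 -> value=0 (bin 00); offset now 26 = byte 3 bit 2; 14 bits remain

Answer: 3 2 0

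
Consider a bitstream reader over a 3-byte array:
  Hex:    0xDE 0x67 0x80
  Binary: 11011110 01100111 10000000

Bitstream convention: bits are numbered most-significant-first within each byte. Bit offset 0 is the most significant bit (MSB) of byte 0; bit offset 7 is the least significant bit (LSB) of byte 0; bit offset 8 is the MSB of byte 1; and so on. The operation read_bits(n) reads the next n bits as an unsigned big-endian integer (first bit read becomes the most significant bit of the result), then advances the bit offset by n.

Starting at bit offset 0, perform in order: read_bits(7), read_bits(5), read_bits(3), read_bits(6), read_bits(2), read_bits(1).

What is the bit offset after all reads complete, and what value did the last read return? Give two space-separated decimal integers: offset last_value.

Answer: 24 0

Derivation:
Read 1: bits[0:7] width=7 -> value=111 (bin 1101111); offset now 7 = byte 0 bit 7; 17 bits remain
Read 2: bits[7:12] width=5 -> value=6 (bin 00110); offset now 12 = byte 1 bit 4; 12 bits remain
Read 3: bits[12:15] width=3 -> value=3 (bin 011); offset now 15 = byte 1 bit 7; 9 bits remain
Read 4: bits[15:21] width=6 -> value=48 (bin 110000); offset now 21 = byte 2 bit 5; 3 bits remain
Read 5: bits[21:23] width=2 -> value=0 (bin 00); offset now 23 = byte 2 bit 7; 1 bits remain
Read 6: bits[23:24] width=1 -> value=0 (bin 0); offset now 24 = byte 3 bit 0; 0 bits remain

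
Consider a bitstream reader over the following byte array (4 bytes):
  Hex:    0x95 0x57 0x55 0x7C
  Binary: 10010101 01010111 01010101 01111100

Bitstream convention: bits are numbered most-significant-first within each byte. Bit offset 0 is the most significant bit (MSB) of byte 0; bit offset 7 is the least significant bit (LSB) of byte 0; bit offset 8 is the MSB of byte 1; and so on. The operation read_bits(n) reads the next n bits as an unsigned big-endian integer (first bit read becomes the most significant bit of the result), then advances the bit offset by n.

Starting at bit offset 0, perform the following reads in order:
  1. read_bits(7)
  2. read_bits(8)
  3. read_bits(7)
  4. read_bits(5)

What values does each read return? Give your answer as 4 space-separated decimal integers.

Answer: 74 171 85 11

Derivation:
Read 1: bits[0:7] width=7 -> value=74 (bin 1001010); offset now 7 = byte 0 bit 7; 25 bits remain
Read 2: bits[7:15] width=8 -> value=171 (bin 10101011); offset now 15 = byte 1 bit 7; 17 bits remain
Read 3: bits[15:22] width=7 -> value=85 (bin 1010101); offset now 22 = byte 2 bit 6; 10 bits remain
Read 4: bits[22:27] width=5 -> value=11 (bin 01011); offset now 27 = byte 3 bit 3; 5 bits remain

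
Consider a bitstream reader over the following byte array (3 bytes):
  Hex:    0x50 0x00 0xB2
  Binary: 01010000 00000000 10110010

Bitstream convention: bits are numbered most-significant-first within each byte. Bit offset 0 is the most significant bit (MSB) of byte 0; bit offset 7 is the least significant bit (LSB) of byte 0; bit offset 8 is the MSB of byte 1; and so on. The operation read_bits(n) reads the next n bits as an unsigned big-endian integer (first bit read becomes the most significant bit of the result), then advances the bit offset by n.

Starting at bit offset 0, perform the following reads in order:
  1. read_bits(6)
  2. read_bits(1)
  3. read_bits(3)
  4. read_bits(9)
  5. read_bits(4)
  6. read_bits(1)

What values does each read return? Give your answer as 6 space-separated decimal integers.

Read 1: bits[0:6] width=6 -> value=20 (bin 010100); offset now 6 = byte 0 bit 6; 18 bits remain
Read 2: bits[6:7] width=1 -> value=0 (bin 0); offset now 7 = byte 0 bit 7; 17 bits remain
Read 3: bits[7:10] width=3 -> value=0 (bin 000); offset now 10 = byte 1 bit 2; 14 bits remain
Read 4: bits[10:19] width=9 -> value=5 (bin 000000101); offset now 19 = byte 2 bit 3; 5 bits remain
Read 5: bits[19:23] width=4 -> value=9 (bin 1001); offset now 23 = byte 2 bit 7; 1 bits remain
Read 6: bits[23:24] width=1 -> value=0 (bin 0); offset now 24 = byte 3 bit 0; 0 bits remain

Answer: 20 0 0 5 9 0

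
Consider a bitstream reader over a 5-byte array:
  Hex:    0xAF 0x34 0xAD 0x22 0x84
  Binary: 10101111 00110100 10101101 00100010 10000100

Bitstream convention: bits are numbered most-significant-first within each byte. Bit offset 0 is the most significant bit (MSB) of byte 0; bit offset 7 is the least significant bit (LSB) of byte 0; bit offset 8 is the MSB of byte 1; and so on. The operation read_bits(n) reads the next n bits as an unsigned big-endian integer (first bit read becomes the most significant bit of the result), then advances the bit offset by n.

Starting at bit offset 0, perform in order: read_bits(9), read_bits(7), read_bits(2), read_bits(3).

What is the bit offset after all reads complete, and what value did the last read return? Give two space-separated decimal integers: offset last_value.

Answer: 21 5

Derivation:
Read 1: bits[0:9] width=9 -> value=350 (bin 101011110); offset now 9 = byte 1 bit 1; 31 bits remain
Read 2: bits[9:16] width=7 -> value=52 (bin 0110100); offset now 16 = byte 2 bit 0; 24 bits remain
Read 3: bits[16:18] width=2 -> value=2 (bin 10); offset now 18 = byte 2 bit 2; 22 bits remain
Read 4: bits[18:21] width=3 -> value=5 (bin 101); offset now 21 = byte 2 bit 5; 19 bits remain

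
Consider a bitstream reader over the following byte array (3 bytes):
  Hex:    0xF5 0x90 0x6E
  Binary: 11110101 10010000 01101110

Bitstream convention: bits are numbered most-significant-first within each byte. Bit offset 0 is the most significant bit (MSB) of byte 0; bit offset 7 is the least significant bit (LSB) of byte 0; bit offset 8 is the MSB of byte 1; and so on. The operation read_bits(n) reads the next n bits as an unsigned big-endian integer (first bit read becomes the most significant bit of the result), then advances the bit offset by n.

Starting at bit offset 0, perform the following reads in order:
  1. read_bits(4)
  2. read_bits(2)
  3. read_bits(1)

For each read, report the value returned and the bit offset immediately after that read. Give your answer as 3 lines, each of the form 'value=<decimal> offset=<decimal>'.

Read 1: bits[0:4] width=4 -> value=15 (bin 1111); offset now 4 = byte 0 bit 4; 20 bits remain
Read 2: bits[4:6] width=2 -> value=1 (bin 01); offset now 6 = byte 0 bit 6; 18 bits remain
Read 3: bits[6:7] width=1 -> value=0 (bin 0); offset now 7 = byte 0 bit 7; 17 bits remain

Answer: value=15 offset=4
value=1 offset=6
value=0 offset=7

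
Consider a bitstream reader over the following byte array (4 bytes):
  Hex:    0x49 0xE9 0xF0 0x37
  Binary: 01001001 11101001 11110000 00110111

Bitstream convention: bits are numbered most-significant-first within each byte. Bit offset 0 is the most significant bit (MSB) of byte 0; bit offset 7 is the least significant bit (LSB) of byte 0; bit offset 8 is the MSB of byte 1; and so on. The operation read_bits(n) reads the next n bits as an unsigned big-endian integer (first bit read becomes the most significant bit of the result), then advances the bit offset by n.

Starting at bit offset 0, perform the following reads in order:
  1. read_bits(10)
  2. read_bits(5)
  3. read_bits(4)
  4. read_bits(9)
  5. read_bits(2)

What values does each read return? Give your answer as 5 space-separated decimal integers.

Answer: 295 20 15 259 1

Derivation:
Read 1: bits[0:10] width=10 -> value=295 (bin 0100100111); offset now 10 = byte 1 bit 2; 22 bits remain
Read 2: bits[10:15] width=5 -> value=20 (bin 10100); offset now 15 = byte 1 bit 7; 17 bits remain
Read 3: bits[15:19] width=4 -> value=15 (bin 1111); offset now 19 = byte 2 bit 3; 13 bits remain
Read 4: bits[19:28] width=9 -> value=259 (bin 100000011); offset now 28 = byte 3 bit 4; 4 bits remain
Read 5: bits[28:30] width=2 -> value=1 (bin 01); offset now 30 = byte 3 bit 6; 2 bits remain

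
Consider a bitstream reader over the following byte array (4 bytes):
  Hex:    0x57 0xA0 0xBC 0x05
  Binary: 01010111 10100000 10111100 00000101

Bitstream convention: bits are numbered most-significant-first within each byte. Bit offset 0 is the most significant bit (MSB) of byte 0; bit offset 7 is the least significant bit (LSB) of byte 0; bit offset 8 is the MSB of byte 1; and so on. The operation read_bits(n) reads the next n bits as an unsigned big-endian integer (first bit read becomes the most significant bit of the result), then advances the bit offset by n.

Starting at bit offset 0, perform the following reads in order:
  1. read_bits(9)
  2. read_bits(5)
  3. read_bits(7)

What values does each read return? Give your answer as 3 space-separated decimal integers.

Read 1: bits[0:9] width=9 -> value=175 (bin 010101111); offset now 9 = byte 1 bit 1; 23 bits remain
Read 2: bits[9:14] width=5 -> value=8 (bin 01000); offset now 14 = byte 1 bit 6; 18 bits remain
Read 3: bits[14:21] width=7 -> value=23 (bin 0010111); offset now 21 = byte 2 bit 5; 11 bits remain

Answer: 175 8 23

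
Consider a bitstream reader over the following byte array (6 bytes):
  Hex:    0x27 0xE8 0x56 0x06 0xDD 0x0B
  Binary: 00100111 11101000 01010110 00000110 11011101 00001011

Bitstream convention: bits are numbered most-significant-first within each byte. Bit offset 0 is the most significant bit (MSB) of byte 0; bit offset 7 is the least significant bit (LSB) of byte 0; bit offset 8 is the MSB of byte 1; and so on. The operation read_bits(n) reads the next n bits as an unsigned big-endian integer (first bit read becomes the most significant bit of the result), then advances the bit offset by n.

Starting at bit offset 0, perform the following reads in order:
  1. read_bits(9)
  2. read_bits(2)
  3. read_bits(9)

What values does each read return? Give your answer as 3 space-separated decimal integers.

Read 1: bits[0:9] width=9 -> value=79 (bin 001001111); offset now 9 = byte 1 bit 1; 39 bits remain
Read 2: bits[9:11] width=2 -> value=3 (bin 11); offset now 11 = byte 1 bit 3; 37 bits remain
Read 3: bits[11:20] width=9 -> value=133 (bin 010000101); offset now 20 = byte 2 bit 4; 28 bits remain

Answer: 79 3 133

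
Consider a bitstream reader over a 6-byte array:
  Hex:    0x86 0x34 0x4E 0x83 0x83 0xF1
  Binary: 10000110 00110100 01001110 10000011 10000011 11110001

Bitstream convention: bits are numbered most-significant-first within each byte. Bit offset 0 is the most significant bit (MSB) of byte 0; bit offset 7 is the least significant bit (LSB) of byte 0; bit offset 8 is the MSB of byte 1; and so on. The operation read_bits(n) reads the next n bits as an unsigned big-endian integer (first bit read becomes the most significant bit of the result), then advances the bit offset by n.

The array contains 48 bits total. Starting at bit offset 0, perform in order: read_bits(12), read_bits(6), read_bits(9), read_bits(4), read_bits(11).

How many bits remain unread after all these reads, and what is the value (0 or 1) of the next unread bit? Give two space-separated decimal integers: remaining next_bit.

Read 1: bits[0:12] width=12 -> value=2147 (bin 100001100011); offset now 12 = byte 1 bit 4; 36 bits remain
Read 2: bits[12:18] width=6 -> value=17 (bin 010001); offset now 18 = byte 2 bit 2; 30 bits remain
Read 3: bits[18:27] width=9 -> value=116 (bin 001110100); offset now 27 = byte 3 bit 3; 21 bits remain
Read 4: bits[27:31] width=4 -> value=1 (bin 0001); offset now 31 = byte 3 bit 7; 17 bits remain
Read 5: bits[31:42] width=11 -> value=1551 (bin 11000001111); offset now 42 = byte 5 bit 2; 6 bits remain

Answer: 6 1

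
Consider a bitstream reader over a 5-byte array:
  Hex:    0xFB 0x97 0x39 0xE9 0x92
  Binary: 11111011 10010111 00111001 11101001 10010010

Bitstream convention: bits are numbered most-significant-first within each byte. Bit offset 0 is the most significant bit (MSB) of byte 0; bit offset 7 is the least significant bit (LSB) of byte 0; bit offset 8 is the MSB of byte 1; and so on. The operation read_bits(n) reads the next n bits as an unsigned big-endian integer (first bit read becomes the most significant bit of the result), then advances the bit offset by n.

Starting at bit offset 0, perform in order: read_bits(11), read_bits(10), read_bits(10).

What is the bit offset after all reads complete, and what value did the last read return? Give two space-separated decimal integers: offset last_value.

Read 1: bits[0:11] width=11 -> value=2012 (bin 11111011100); offset now 11 = byte 1 bit 3; 29 bits remain
Read 2: bits[11:21] width=10 -> value=743 (bin 1011100111); offset now 21 = byte 2 bit 5; 19 bits remain
Read 3: bits[21:31] width=10 -> value=244 (bin 0011110100); offset now 31 = byte 3 bit 7; 9 bits remain

Answer: 31 244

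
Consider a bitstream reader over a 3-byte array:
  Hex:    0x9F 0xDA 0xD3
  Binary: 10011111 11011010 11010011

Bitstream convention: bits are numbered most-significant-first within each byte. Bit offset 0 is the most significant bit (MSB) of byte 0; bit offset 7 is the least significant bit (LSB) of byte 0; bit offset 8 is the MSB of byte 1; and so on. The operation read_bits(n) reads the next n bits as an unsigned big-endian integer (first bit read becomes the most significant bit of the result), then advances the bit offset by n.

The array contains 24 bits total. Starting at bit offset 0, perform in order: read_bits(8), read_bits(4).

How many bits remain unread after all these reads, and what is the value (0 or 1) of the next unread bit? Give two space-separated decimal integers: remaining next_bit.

Read 1: bits[0:8] width=8 -> value=159 (bin 10011111); offset now 8 = byte 1 bit 0; 16 bits remain
Read 2: bits[8:12] width=4 -> value=13 (bin 1101); offset now 12 = byte 1 bit 4; 12 bits remain

Answer: 12 1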